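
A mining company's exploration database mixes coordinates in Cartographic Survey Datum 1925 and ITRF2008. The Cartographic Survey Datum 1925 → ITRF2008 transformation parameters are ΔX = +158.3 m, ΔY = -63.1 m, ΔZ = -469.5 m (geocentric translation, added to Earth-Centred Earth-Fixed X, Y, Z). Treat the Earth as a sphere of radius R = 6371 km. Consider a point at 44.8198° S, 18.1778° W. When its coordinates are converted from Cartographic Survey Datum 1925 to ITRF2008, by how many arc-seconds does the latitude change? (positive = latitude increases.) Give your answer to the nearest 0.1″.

Δφ = -6.9″

sin φ = -0.704879, cos φ = 0.709327, sin λ = -0.311967, cos λ = 0.950093.
North component: ΔN = −sin φ cos λ·ΔX − sin φ sin λ·ΔY + cos φ·ΔZ = −(-0.704879)(0.950093)(158.3) − (-0.704879)(-0.311967)(-63.1) + (0.709327)(-469.5) = -213.14 m.
1° of latitude spans πR/180 = 111195 m, so Δφ = -213.14 / 111195 × 3600 = -6.901″.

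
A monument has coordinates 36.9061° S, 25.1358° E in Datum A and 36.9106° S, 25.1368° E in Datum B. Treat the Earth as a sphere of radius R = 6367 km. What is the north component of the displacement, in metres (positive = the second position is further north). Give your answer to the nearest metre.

ΔN = -500 m

Δφ = -36.9106° − -36.9061° = -0.0045°; Δλ = 25.1368° − 25.1358° = +0.0010°.
1° along a meridian = πR/180 = 111125 m.
ΔN = Δφ × 111125 = -500.1 m; ΔE = Δλ × 111125 × cos(-36.9061°) = +0.0010 × 111125 × 0.799621 = 88.9 m.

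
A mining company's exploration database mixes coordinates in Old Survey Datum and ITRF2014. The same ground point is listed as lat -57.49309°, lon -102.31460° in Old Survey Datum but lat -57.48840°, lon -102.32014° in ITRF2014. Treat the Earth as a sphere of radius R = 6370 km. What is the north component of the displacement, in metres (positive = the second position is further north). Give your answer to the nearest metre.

Δφ = -57.48840° − -57.49309° = +0.00469°; Δλ = -102.32014° − -102.31460° = -0.00554°.
1° along a meridian = πR/180 = 111177 m.
ΔN = Δφ × 111177 = 521.4 m; ΔE = Δλ × 111177 × cos(-57.49309°) = -0.00554 × 111177 × 0.537401 = -331.0 m.

ΔN = 521 m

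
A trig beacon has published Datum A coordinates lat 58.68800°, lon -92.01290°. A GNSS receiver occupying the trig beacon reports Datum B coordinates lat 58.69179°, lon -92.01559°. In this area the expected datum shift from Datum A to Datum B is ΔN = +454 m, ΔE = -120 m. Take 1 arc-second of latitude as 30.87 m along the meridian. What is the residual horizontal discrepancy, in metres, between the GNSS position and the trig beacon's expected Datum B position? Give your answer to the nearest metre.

Observed coordinate differences: Δφ = +0.00379°, Δλ = -0.00269°.
Converting to metres (1° lat = 111132 m, cos φ = 0.519698): observed ΔN = 421.2 m, observed ΔE = -155.4 m.
Subtracting the expected shift leaves a residual of 421.2 − (454) = -32.8 m north and -155.4 − (-120) = -35.4 m east.
Residual distance = √((-32.8)² + (-35.4)²) = 48.2 m.

48 m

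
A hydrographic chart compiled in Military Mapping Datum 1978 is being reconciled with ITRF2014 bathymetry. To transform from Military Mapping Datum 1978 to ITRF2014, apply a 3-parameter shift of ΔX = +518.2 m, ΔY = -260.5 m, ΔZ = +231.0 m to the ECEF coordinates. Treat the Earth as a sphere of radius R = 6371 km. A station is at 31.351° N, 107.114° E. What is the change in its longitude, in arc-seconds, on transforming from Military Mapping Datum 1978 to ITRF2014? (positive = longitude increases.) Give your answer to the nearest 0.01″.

Δλ = -15.87″

sin φ = 0.520279, cos φ = 0.853996, sin λ = 0.955721, cos λ = -0.294274.
East component: ΔE = −sin λ·ΔX + cos λ·ΔY = −(0.955721)(518.2) + (-0.294274)(-260.5) = -418.60 m.
1° of latitude spans πR/180 = 111195 m; at latitude φ, 1° of longitude spans that × cos φ = 94960.0 m, so Δλ = -418.60 / 94960.0 × 3600 = -15.869″.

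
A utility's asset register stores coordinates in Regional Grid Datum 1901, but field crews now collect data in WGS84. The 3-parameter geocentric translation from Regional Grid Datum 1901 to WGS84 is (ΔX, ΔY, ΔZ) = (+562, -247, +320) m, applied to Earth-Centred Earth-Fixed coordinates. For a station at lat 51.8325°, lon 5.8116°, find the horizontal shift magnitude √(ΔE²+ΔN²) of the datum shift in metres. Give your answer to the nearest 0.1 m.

At φ = 51.8325°, λ = 5.8116°: sin φ = 0.786208, cos φ = 0.617963, sin λ = 0.101258, cos λ = 0.994860.
ΔE = −sin λ·ΔX + cos λ·ΔY = −(0.101258)·(562) + (0.994860)·(-247) = -302.64 m.
ΔN = −sin φ cos λ·ΔX − sin φ sin λ·ΔY + cos φ·ΔZ = −(0.786208)(0.994860)(562) − (0.786208)(0.101258)(-247) + (0.617963)(320) = -222.17 m.
Horizontal magnitude = √(ΔE² + ΔN²) = √((-302.64)² + (-222.17)²) = 375.43 m.

375.4 m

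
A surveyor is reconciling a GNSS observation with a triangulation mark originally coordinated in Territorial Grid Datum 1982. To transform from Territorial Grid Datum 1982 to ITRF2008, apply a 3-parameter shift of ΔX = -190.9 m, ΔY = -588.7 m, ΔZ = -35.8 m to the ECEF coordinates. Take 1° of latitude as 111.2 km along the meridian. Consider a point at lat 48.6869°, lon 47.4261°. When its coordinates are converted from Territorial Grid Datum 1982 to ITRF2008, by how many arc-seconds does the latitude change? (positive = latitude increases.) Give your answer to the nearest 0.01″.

Δφ = 12.92″

sin φ = 0.751113, cos φ = 0.660173, sin λ = 0.736405, cos λ = 0.676541.
North component: ΔN = −sin φ cos λ·ΔX − sin φ sin λ·ΔY + cos φ·ΔZ = −(0.751113)(0.676541)(-190.9) − (0.751113)(0.736405)(-588.7) + (0.660173)(-35.8) = 399.00 m.
1° of latitude spans 111200 m, so Δφ = 399.00 / 111200 × 3600 = 12.917″.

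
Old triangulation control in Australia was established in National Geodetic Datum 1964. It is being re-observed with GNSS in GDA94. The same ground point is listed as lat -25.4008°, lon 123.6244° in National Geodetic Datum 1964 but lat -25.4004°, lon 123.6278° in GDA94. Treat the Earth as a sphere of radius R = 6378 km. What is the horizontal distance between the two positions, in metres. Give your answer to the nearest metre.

345 m

Δφ = -25.4004° − -25.4008° = +0.0004°; Δλ = 123.6278° − 123.6244° = +0.0034°.
1° along a meridian = πR/180 = 111317 m.
ΔN = Δφ × 111317 = 44.5 m; ΔE = Δλ × 111317 × cos(-25.4008°) = +0.0034 × 111317 × 0.903329 = 341.9 m.
Distance = √(ΔE² + ΔN²) = √(341.9² + 44.5²) = 344.8 m.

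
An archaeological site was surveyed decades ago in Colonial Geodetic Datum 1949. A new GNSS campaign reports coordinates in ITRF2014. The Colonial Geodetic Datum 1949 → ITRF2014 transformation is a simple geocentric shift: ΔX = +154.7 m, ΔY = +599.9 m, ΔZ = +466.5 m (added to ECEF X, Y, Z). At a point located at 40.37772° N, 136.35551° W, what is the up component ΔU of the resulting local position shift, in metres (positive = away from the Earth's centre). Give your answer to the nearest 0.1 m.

The local up (radial) axis is (cos φ cos λ, cos φ sin λ, sin φ), giving ΔU = -85.280 − 315.412 + 302.210 = -98.48 m.

ΔU = -98.5 m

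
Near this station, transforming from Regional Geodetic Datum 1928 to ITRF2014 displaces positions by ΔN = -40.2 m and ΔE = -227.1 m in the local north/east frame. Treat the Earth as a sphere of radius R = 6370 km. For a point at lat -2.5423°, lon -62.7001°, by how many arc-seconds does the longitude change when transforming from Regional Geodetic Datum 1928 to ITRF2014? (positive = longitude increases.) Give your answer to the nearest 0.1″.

At latitude -2.5423°, cos φ = 0.999016.
One radian of longitude at latitude φ spans R cos φ, so Δλ = ΔE / (R cos φ) = -227.1 / (6370000 × 0.999016) = -3.5687e-05 rad = -7.361″.

Δλ = -7.4″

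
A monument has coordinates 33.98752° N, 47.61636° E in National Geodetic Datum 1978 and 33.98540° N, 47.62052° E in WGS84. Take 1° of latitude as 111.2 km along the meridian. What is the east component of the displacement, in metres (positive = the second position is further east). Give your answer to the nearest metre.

Δφ = 33.98540° − 33.98752° = -0.00212°; Δλ = 47.62052° − 47.61636° = +0.00416°.
ΔN = Δφ × 111200 = -235.7 m; ΔE = Δλ × 111200 × cos(33.98752°) = +0.00416 × 111200 × 0.829159 = 383.6 m.

ΔE = 384 m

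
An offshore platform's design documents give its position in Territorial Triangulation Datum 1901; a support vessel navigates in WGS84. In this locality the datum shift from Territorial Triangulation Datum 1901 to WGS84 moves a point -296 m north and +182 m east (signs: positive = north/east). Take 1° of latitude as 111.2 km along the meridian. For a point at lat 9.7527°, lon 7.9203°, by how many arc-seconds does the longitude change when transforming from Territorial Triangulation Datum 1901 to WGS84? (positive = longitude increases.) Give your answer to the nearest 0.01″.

At latitude 9.7527°, cos φ = 0.985548.
1° of longitude at this latitude = 111.2 × cos φ = 109.59 km, so Δλ = 182.0 / 109592.9 = 0.0016607° = 5.978″.

Δλ = 5.98″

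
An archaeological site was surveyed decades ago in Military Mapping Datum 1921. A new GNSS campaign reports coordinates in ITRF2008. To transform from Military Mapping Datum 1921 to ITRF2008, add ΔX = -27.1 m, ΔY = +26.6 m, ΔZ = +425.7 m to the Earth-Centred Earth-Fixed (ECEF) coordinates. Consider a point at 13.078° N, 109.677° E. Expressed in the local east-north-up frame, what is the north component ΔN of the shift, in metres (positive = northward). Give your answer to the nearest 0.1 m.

ΔN = 406.9 m

At φ = 13.078°, λ = 109.677°: sin φ = 0.226277, cos φ = 0.974063, sin λ = 0.941606, cos λ = -0.336717.
ΔN = −sin φ cos λ·ΔX − sin φ sin λ·ΔY + cos φ·ΔZ = −(0.226277)(-0.336717)(-27.1) − (0.226277)(0.941606)(26.6) + (0.974063)(425.7) = 406.93 m.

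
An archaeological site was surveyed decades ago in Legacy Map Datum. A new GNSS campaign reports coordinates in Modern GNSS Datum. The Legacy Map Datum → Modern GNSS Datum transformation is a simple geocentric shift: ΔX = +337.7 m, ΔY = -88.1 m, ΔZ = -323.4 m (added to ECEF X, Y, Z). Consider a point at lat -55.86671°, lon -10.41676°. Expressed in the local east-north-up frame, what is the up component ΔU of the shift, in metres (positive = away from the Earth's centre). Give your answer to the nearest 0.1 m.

ΔU = 463.0 m

The local up (radial) axis is (cos φ cos λ, cos φ sin λ, sin φ), giving ΔU = 186.367 + 8.938 + 267.689 = 462.99 m.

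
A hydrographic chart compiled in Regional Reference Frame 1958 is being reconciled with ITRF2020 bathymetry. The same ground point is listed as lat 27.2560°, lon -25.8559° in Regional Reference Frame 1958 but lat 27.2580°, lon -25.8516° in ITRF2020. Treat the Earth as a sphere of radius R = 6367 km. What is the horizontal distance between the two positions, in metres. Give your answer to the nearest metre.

479 m

Δφ = 27.2580° − 27.2560° = +0.0020°; Δλ = -25.8516° − -25.8559° = +0.0043°.
1° along a meridian = πR/180 = 111125 m.
ΔN = Δφ × 111125 = 222.3 m; ΔE = Δλ × 111125 × cos(27.2560°) = +0.0043 × 111125 × 0.888969 = 424.8 m.
Distance = √(ΔE² + ΔN²) = √(424.8² + 222.3²) = 479.4 m.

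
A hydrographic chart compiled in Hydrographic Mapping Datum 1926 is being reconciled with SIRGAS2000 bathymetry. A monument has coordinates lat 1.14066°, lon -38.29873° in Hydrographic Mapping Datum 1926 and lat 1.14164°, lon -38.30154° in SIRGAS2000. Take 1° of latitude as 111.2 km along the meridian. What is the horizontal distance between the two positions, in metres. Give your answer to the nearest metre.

331 m

Δφ = 1.14164° − 1.14066° = +0.00098°; Δλ = -38.30154° − -38.29873° = -0.00281°.
ΔN = Δφ × 111200 = 109.0 m; ΔE = Δλ × 111200 × cos(1.14066°) = -0.00281 × 111200 × 0.999802 = -312.4 m.
Distance = √(ΔE² + ΔN²) = √((-312.4)² + 109.0²) = 330.9 m.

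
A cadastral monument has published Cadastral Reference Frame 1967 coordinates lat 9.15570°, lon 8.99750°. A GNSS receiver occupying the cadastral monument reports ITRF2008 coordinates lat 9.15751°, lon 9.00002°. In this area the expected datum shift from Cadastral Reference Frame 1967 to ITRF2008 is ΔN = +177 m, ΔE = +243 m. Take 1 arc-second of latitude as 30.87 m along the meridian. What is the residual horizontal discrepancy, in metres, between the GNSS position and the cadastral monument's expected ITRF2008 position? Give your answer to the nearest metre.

Observed coordinate differences: Δφ = +0.00181°, Δλ = +0.00252°.
Converting to metres (1° lat = 111132 m, cos φ = 0.987260): observed ΔN = 201.1 m, observed ΔE = 276.5 m.
Subtracting the expected shift leaves a residual of 201.1 − (177) = 24.1 m north and 276.5 − (243) = 33.5 m east.
Residual distance = √(24.1² + 33.5²) = 41.3 m.

41 m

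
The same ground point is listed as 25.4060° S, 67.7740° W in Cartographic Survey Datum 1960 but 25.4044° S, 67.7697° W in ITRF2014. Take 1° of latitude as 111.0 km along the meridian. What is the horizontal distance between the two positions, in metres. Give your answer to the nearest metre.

Δφ = -25.4044° − -25.4060° = +0.0016°; Δλ = -67.7697° − -67.7740° = +0.0043°.
ΔN = Δφ × 111000 = 177.6 m; ΔE = Δλ × 111000 × cos(-25.4060°) = +0.0043 × 111000 × 0.903290 = 431.1 m.
Distance = √(ΔE² + ΔN²) = √(431.1² + 177.6²) = 466.3 m.

466 m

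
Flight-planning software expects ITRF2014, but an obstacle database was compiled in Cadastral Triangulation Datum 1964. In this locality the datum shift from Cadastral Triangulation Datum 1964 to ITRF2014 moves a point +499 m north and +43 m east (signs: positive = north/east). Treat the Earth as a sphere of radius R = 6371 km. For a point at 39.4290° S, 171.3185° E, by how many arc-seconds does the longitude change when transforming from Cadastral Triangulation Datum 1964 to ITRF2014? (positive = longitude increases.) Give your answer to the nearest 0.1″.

At latitude -39.4290°, cos φ = 0.772412.
One radian of longitude at latitude φ spans R cos φ, so Δλ = ΔE / (R cos φ) = 43.0 / (6371000 × 0.772412) = 8.7380e-06 rad = 1.802″.

Δλ = 1.8″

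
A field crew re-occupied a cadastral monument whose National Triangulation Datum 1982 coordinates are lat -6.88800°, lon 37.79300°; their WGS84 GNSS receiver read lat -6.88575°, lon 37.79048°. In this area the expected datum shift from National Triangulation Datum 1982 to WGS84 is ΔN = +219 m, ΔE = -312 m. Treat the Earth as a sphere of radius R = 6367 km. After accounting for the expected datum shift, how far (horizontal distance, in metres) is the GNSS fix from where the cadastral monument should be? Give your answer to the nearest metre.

Observed coordinate differences: Δφ = +0.00225°, Δλ = -0.00252°.
Converting to metres (1° lat = 111125 m, cos φ = 0.992782): observed ΔN = 250.0 m, observed ΔE = -278.0 m.
Subtracting the expected shift leaves a residual of 250.0 − (219) = 31.0 m north and -278.0 − (-312) = 34.0 m east.
Residual distance = √(31.0² + 34.0²) = 46.0 m.

46 m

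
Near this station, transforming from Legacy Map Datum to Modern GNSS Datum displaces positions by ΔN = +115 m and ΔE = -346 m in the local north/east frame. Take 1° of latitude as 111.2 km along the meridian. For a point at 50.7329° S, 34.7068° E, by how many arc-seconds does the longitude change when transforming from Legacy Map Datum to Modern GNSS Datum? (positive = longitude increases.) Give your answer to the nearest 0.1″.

At latitude -50.7329°, cos φ = 0.632936.
1° of longitude at this latitude = 111.2 × cos φ = 70.38 km, so Δλ = -346.0 / 70382.5 = -0.0049160° = -17.698″.

Δλ = -17.7″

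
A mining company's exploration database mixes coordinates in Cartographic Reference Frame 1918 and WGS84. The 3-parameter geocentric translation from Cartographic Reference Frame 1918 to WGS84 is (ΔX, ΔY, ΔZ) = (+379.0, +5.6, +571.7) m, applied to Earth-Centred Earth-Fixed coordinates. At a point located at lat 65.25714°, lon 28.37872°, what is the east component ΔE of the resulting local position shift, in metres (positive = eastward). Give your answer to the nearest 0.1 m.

At φ = 65.25714°, λ = 28.37872°: sin φ = 0.908195, cos φ = 0.418547, sin λ = 0.475297, cos λ = 0.879825.
ΔE = −sin λ·ΔX + cos λ·ΔY = −(0.475297)·(379.0) + (0.879825)·(5.6) = -175.21 m.

ΔE = -175.2 m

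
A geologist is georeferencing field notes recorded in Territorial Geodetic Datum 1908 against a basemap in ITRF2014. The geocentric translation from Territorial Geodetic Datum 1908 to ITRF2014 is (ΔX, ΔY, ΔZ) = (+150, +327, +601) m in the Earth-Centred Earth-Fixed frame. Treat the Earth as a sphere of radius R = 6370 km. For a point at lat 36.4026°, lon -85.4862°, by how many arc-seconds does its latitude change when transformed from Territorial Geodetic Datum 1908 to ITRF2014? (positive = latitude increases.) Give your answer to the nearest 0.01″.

sin φ = 0.593455, cos φ = 0.804867, sin λ = -0.996898, cos λ = 0.078699.
North component: ΔN = −sin φ cos λ·ΔX − sin φ sin λ·ΔY + cos φ·ΔZ = −(0.593455)(0.078699)(150) − (0.593455)(-0.996898)(327) + (0.804867)(601) = 670.18 m.
1° of latitude spans πR/180 = 111177 m, so Δφ = 670.18 / 111177 × 3600 = 21.701″.

Δφ = 21.70″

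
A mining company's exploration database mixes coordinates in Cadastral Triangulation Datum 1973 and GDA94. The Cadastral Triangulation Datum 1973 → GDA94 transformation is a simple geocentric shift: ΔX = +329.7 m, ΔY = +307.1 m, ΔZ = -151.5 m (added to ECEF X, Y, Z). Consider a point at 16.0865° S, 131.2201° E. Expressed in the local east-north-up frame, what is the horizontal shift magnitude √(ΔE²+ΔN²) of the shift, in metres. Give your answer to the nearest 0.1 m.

At φ = -16.0865°, λ = 131.2201°: sin φ = -0.277088, cos φ = 0.960844, sin λ = 0.752184, cos λ = -0.658953.
ΔE = −sin λ·ΔX + cos λ·ΔY = −(0.752184)·(329.7) + (-0.658953)·(307.1) = -450.36 m.
ΔN = −sin φ cos λ·ΔX − sin φ sin λ·ΔY + cos φ·ΔZ = −(-0.277088)(-0.658953)(329.7) − (-0.277088)(0.752184)(307.1) + (0.960844)(-151.5) = -141.76 m.
Horizontal magnitude = √(ΔE² + ΔN²) = √((-450.36)² + (-141.76)²) = 472.14 m.

472.1 m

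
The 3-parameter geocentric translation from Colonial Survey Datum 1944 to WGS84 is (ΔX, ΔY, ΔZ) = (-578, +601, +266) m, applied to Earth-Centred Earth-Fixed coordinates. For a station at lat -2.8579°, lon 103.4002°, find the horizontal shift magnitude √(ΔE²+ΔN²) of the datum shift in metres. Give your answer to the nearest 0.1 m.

At φ = -2.8579°, λ = 103.4002°: sin φ = -0.049859, cos φ = 0.998756, sin λ = 0.972775, cos λ = -0.231751.
ΔE = −sin λ·ΔX + cos λ·ΔY = −(0.972775)·(-578) + (-0.231751)·(601) = 422.98 m.
ΔN = −sin φ cos λ·ΔX − sin φ sin λ·ΔY + cos φ·ΔZ = −(-0.049859)(-0.231751)(-578) − (-0.049859)(0.972775)(601) + (0.998756)(266) = 301.50 m.
Horizontal magnitude = √(ΔE² + ΔN²) = √(422.98² + 301.50²) = 519.44 m.

519.4 m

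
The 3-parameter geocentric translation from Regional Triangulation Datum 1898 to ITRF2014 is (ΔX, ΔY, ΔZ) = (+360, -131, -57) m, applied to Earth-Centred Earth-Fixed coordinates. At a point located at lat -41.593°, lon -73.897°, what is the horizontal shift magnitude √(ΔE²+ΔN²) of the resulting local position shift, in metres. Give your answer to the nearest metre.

The local east axis at (φ, λ) is (−sin λ, cos λ, 0), so ΔE = −sin(-73.897°)·360 + cos(-73.897°)·(-131) = 309.54 m.
The local north axis is (−sin φ cos λ, −sin φ sin λ, cos φ), giving ΔN = 66.285 + 83.550 − 42.629 = 107.21 m.
Horizontal magnitude = √(ΔE² + ΔN²) = √(309.54² + 107.21²) = 327.58 m.

328 m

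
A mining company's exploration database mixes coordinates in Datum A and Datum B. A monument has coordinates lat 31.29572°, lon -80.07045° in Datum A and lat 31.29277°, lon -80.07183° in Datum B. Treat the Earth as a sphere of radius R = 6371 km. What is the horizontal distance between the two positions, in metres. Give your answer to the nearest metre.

Δφ = 31.29277° − 31.29572° = -0.00295°; Δλ = -80.07183° − -80.07045° = -0.00138°.
1° along a meridian = πR/180 = 111195 m.
ΔN = Δφ × 111195 = -328.0 m; ΔE = Δλ × 111195 × cos(31.29572°) = -0.00138 × 111195 × 0.854498 = -131.1 m.
Distance = √(ΔE² + ΔN²) = √((-131.1)² + (-328.0)²) = 353.3 m.

353 m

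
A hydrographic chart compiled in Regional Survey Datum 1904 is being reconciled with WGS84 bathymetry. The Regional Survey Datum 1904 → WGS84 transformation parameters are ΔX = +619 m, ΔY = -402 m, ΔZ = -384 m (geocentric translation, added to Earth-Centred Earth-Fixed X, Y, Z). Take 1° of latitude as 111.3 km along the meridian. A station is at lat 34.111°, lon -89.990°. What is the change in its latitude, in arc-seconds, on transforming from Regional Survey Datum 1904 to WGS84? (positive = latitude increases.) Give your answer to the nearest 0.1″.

sin φ = 0.560798, cos φ = 0.827953, sin λ = -1.000000, cos λ = 0.000175.
North component: ΔN = −sin φ cos λ·ΔX − sin φ sin λ·ΔY + cos φ·ΔZ = −(0.560798)(0.000175)(619) − (0.560798)(-1.000000)(-402) + (0.827953)(-384) = -543.44 m.
1° of latitude spans 111300 m, so Δφ = -543.44 / 111300 × 3600 = -17.577″.

Δφ = -17.6″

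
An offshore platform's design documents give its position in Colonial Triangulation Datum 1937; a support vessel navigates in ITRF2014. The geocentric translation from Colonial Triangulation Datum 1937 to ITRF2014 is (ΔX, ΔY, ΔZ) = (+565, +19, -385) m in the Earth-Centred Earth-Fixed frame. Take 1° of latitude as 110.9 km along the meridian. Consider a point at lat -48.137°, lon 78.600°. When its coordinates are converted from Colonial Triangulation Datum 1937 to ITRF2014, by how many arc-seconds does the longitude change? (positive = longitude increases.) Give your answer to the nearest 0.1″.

Δλ = -26.8″

sin φ = -0.744743, cos φ = 0.667352, sin λ = 0.980271, cos λ = 0.197657.
East component: ΔE = −sin λ·ΔX + cos λ·ΔY = −(0.980271)(565) + (0.197657)(19) = -550.10 m.
1° of latitude spans 110900 m; at latitude φ, 1° of longitude spans that × cos φ = 74009.3 m, so Δλ = -550.10 / 74009.3 × 3600 = -26.758″.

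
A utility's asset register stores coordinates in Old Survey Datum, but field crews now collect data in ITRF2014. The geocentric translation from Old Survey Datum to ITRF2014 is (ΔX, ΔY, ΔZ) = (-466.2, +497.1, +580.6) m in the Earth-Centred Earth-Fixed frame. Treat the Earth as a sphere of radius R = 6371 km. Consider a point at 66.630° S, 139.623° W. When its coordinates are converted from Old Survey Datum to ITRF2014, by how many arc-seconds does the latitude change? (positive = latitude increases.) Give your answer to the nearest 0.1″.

sin φ = -0.917962, cos φ = 0.396667, sin λ = -0.647814, cos λ = -0.761798.
North component: ΔN = −sin φ cos λ·ΔX − sin φ sin λ·ΔY + cos φ·ΔZ = −(-0.917962)(-0.761798)(-466.2) − (-0.917962)(-0.647814)(497.1) + (0.396667)(580.6) = 260.71 m.
1° of latitude spans πR/180 = 111195 m, so Δφ = 260.71 / 111195 × 3600 = 8.441″.

Δφ = 8.4″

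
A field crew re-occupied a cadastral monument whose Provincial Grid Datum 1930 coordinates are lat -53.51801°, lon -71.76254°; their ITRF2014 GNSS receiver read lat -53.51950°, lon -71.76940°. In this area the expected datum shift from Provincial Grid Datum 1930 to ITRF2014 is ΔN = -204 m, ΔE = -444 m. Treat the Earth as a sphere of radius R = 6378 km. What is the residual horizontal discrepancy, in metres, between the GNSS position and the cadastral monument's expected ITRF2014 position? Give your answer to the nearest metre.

39 m

Observed coordinate differences: Δφ = -0.00149°, Δλ = -0.00686°.
Converting to metres (1° lat = 111317 m, cos φ = 0.594570): observed ΔN = -165.9 m, observed ΔE = -454.0 m.
Subtracting the expected shift leaves a residual of -165.9 − (-204) = 38.1 m north and -454.0 − (-444) = -10.0 m east.
Residual distance = √(38.1² + (-10.0)²) = 39.4 m.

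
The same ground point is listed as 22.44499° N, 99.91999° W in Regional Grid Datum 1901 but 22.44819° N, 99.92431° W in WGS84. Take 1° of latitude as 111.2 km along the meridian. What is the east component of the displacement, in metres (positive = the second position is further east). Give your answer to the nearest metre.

Δφ = 22.44819° − 22.44499° = +0.00320°; Δλ = -99.92431° − -99.91999° = -0.00432°.
ΔN = Δφ × 111200 = 355.8 m; ΔE = Δλ × 111200 × cos(22.44499°) = -0.00432 × 111200 × 0.924247 = -444.0 m.

ΔE = -444 m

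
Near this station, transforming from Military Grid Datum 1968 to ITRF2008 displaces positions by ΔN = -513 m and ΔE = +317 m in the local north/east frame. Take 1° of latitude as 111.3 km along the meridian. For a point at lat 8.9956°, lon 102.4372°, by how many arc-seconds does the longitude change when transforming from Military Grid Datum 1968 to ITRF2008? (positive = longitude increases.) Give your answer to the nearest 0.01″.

At latitude 8.9956°, cos φ = 0.987700.
1° of longitude at this latitude = 111.3 × cos φ = 109.93 km, so Δλ = 317.0 / 109931.0 = 0.0028836° = 10.381″.

Δλ = 10.38″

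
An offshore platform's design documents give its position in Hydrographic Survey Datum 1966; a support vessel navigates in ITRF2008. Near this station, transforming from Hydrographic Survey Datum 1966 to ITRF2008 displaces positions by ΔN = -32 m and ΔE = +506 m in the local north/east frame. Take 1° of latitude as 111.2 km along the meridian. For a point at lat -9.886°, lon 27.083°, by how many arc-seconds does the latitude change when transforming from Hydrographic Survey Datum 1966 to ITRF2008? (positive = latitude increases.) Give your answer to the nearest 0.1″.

Δφ = -1.0″

1° of latitude = 111.2 km, so Δφ = -32.0 / 111200 = -0.0002878° = -1.036″.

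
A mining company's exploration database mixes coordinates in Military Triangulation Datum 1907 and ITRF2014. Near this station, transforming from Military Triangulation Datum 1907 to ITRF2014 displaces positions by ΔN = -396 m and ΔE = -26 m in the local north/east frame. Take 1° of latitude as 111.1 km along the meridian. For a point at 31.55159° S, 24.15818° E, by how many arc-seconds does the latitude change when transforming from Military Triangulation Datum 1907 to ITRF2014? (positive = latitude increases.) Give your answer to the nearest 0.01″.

1° of latitude = 111.1 km, so Δφ = -396.0 / 111100 = -0.0035644° = -12.832″.

Δφ = -12.83″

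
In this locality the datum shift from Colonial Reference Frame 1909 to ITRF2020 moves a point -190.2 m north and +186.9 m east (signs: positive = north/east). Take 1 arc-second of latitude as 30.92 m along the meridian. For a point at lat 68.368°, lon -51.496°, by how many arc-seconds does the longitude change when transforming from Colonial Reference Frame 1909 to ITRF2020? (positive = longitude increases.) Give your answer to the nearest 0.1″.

At latitude 68.368°, cos φ = 0.368644.
1″ of longitude at this latitude = 30.92 × cos φ = 11.3985 m, so Δλ = 186.9 / 11.3985 = 16.397″.

Δλ = 16.4″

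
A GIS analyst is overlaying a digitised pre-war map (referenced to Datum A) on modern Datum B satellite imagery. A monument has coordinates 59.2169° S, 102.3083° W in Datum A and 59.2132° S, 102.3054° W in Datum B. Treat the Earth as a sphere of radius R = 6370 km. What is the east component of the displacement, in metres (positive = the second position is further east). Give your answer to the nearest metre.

ΔE = 165 m

Δφ = -59.2132° − -59.2169° = +0.0037°; Δλ = -102.3054° − -102.3083° = +0.0029°.
1° along a meridian = πR/180 = 111177 m.
ΔN = Δφ × 111177 = 411.4 m; ΔE = Δλ × 111177 × cos(-59.2169°) = +0.0029 × 111177 × 0.511789 = 165.0 m.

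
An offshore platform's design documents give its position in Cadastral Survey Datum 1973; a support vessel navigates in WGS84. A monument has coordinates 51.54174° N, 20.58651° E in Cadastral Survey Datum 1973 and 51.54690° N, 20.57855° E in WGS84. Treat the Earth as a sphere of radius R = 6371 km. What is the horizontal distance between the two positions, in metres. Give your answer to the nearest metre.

Δφ = 51.54690° − 51.54174° = +0.00516°; Δλ = 20.57855° − 20.58651° = -0.00796°.
1° along a meridian = πR/180 = 111195 m.
ΔN = Δφ × 111195 = 573.8 m; ΔE = Δλ × 111195 × cos(51.54174°) = -0.00796 × 111195 × 0.621944 = -550.5 m.
Distance = √(ΔE² + ΔN²) = √((-550.5)² + 573.8²) = 795.1 m.

795 m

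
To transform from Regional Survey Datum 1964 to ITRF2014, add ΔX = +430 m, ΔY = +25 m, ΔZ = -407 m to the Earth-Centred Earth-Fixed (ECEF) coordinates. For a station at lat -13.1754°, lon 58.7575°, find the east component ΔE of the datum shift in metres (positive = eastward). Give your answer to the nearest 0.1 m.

At φ = -13.1754°, λ = 58.7575°: sin φ = -0.227933, cos φ = 0.973677, sin λ = 0.854980, cos λ = 0.518661.
ΔE = −sin λ·ΔX + cos λ·ΔY = −(0.854980)·(430) + (0.518661)·(25) = -354.67 m.

ΔE = -354.7 m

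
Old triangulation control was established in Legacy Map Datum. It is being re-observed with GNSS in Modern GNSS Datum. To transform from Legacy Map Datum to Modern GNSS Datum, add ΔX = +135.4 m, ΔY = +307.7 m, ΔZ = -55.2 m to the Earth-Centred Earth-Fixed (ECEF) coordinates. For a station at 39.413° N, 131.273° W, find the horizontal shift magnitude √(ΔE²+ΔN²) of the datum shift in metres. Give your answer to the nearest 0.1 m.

190.1 m

The local east axis at (φ, λ) is (−sin λ, cos λ, 0), so ΔE = −sin(-131.273°)·135.4 + cos(-131.273°)·307.7 = -101.21 m.
The local north axis is (−sin φ cos λ, −sin φ sin λ, cos φ), giving ΔN = 56.707 + 146.828 − 42.647 = 160.89 m.
Horizontal magnitude = √(ΔE² + ΔN²) = √((-101.21)² + 160.89²) = 190.08 m.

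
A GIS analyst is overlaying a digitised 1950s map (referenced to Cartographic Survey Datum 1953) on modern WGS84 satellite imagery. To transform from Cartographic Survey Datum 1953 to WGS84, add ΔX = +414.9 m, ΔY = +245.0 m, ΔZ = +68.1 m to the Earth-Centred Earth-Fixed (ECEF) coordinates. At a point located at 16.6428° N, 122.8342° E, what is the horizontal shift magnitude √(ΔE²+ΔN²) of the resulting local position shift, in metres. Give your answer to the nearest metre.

The local east axis at (φ, λ) is (−sin λ, cos λ, 0), so ΔE = −sin(122.8342°)·414.9 + cos(122.8342°)·245.0 = -481.46 m.
The local north axis is (−sin φ cos λ, −sin φ sin λ, cos φ), giving ΔN = 64.430 − 58.959 + 65.247 = 70.72 m.
Horizontal magnitude = √(ΔE² + ΔN²) = √((-481.46)² + 70.72²) = 486.62 m.

487 m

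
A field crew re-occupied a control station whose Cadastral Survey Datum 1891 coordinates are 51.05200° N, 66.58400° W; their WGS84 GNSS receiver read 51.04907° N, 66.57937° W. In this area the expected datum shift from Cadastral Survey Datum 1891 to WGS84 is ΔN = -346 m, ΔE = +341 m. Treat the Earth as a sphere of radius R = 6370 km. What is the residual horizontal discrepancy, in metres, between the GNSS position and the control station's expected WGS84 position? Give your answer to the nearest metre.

Observed coordinate differences: Δφ = -0.00293°, Δλ = +0.00463°.
Converting to metres (1° lat = 111177 m, cos φ = 0.628615): observed ΔN = -325.7 m, observed ΔE = 323.6 m.
Subtracting the expected shift leaves a residual of -325.7 − (-346) = 20.3 m north and 323.6 − (341) = -17.4 m east.
Residual distance = √(20.3² + (-17.4)²) = 26.7 m.

27 m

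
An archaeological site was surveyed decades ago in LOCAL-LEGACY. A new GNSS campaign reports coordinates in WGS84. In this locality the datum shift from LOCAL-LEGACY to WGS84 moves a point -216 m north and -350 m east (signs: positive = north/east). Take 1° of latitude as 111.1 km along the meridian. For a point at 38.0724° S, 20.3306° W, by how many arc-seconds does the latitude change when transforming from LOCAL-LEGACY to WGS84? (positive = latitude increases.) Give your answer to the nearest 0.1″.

Δφ = -7.0″

1° of latitude = 111.1 km, so Δφ = -216.0 / 111100 = -0.0019442° = -6.999″.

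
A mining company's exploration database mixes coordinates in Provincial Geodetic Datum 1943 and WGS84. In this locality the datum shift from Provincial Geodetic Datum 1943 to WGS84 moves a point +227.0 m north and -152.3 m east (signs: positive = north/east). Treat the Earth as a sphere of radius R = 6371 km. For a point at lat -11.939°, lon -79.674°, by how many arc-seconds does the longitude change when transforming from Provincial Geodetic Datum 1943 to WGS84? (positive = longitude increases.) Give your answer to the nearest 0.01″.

At latitude -11.939°, cos φ = 0.978368.
One radian of longitude at latitude φ spans R cos φ, so Δλ = ΔE / (R cos φ) = -152.3 / (6371000 × 0.978368) = -2.4434e-05 rad = -5.040″.

Δλ = -5.04″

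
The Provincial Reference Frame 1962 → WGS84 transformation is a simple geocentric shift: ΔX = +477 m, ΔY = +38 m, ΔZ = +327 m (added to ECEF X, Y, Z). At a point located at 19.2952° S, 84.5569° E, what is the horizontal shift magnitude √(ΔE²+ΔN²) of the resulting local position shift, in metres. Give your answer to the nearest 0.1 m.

The local east axis at (φ, λ) is (−sin λ, cos λ, 0), so ΔE = −sin(84.5569°)·477 + cos(84.5569°)·38 = -471.24 m.
The local north axis is (−sin φ cos λ, −sin φ sin λ, cos φ), giving ΔN = 14.951 + 12.500 + 308.632 = 336.08 m.
Horizontal magnitude = √(ΔE² + ΔN²) = √((-471.24)² + 336.08²) = 578.81 m.

578.8 m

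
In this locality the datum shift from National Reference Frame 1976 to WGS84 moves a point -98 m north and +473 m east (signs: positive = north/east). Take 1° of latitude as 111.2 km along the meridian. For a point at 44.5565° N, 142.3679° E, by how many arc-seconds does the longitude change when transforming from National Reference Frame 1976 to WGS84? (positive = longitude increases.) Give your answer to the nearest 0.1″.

Δλ = 21.5″

At latitude 44.5565°, cos φ = 0.712559.
1° of longitude at this latitude = 111.2 × cos φ = 79.24 km, so Δλ = 473.0 / 79236.6 = 0.0059695° = 21.490″.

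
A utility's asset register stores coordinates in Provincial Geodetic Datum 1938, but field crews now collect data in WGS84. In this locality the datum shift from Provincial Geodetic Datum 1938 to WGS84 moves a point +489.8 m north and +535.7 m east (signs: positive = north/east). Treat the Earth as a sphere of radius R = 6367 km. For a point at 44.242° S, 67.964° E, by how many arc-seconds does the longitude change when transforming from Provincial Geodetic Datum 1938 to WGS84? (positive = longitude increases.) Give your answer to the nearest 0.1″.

Δλ = 24.2″

At latitude -44.242°, cos φ = 0.716399.
One radian of longitude at latitude φ spans R cos φ, so Δλ = ΔE / (R cos φ) = 535.7 / (6367000 × 0.716399) = 1.1744e-04 rad = 24.225″.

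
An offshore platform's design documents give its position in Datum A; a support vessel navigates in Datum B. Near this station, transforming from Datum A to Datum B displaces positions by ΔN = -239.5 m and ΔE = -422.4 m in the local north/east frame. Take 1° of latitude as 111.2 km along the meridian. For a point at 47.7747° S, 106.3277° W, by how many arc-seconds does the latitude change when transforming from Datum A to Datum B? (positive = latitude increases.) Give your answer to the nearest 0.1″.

Δφ = -7.8″

1° of latitude = 111.2 km, so Δφ = -239.5 / 111200 = -0.0021538° = -7.754″.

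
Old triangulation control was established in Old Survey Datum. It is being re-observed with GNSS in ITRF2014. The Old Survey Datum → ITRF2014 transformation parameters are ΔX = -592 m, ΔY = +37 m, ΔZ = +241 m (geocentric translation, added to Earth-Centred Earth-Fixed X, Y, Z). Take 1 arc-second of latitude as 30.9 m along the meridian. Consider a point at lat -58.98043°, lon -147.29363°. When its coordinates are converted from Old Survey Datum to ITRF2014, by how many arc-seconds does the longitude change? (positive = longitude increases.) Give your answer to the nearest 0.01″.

sin φ = -0.856991, cos φ = 0.515331, sin λ = -0.540334, cos λ = -0.841451.
East component: ΔE = −sin λ·ΔX + cos λ·ΔY = −(-0.540334)(-592) + (-0.841451)(37) = -351.01 m.
1° of latitude spans 3600 × 30.90 = 111240 m; at latitude φ, 1° of longitude spans that × cos φ = 57325.4 m, so Δλ = -351.01 / 57325.4 × 3600 = -22.043″.

Δλ = -22.04″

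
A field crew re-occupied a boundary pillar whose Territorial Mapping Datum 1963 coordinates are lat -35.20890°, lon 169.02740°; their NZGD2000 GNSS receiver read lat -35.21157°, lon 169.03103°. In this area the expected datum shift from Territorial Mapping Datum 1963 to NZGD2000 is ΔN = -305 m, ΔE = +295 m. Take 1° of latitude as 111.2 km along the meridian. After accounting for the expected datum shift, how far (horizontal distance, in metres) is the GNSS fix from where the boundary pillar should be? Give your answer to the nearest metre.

Observed coordinate differences: Δφ = -0.00267°, Δλ = +0.00363°.
Converting to metres (1° lat = 111200 m, cos φ = 0.817055): observed ΔN = -296.9 m, observed ΔE = 329.8 m.
Subtracting the expected shift leaves a residual of -296.9 − (-305) = 8.1 m north and 329.8 − (295) = 34.8 m east.
Residual distance = √(8.1² + 34.8²) = 35.7 m.

36 m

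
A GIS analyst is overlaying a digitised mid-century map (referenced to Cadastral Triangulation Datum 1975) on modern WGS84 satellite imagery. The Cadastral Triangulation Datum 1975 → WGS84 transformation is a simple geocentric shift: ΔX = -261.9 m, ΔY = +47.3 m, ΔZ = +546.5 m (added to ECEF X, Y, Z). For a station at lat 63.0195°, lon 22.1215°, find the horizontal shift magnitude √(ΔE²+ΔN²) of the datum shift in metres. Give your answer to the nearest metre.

470 m

At φ = 63.0195°, λ = 22.1215°: sin φ = 0.891161, cos φ = 0.453687, sin λ = 0.376572, cos λ = 0.926387.
ΔE = −sin λ·ΔX + cos λ·ΔY = −(0.376572)·(-261.9) + (0.926387)·(47.3) = 142.44 m.
ΔN = −sin φ cos λ·ΔX − sin φ sin λ·ΔY + cos φ·ΔZ = −(0.891161)(0.926387)(-261.9) − (0.891161)(0.376572)(47.3) + (0.453687)(546.5) = 448.28 m.
Horizontal magnitude = √(ΔE² + ΔN²) = √(142.44² + 448.28²) = 470.37 m.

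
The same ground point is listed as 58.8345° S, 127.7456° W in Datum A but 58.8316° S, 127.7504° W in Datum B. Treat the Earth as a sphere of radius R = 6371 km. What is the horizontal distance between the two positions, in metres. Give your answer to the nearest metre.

425 m

Δφ = -58.8316° − -58.8345° = +0.0029°; Δλ = -127.7504° − -127.7456° = -0.0048°.
1° along a meridian = πR/180 = 111195 m.
ΔN = Δφ × 111195 = 322.5 m; ΔE = Δλ × 111195 × cos(-58.8345°) = -0.0048 × 111195 × 0.517512 = -276.2 m.
Distance = √(ΔE² + ΔN²) = √((-276.2)² + 322.5²) = 424.6 m.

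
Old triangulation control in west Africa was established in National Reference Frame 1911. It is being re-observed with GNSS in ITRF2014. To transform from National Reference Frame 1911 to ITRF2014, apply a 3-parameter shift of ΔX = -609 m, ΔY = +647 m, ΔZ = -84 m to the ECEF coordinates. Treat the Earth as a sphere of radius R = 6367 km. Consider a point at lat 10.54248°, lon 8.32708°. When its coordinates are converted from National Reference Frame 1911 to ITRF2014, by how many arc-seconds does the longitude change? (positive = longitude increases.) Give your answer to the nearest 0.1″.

Δλ = 24.0″

sin φ = 0.182964, cos φ = 0.983120, sin λ = 0.144824, cos λ = 0.989457.
East component: ΔE = −sin λ·ΔX + cos λ·ΔY = −(0.144824)(-609) + (0.989457)(647) = 728.38 m.
1° of latitude spans πR/180 = 111125 m; at latitude φ, 1° of longitude spans that × cos φ = 109249.3 m, so Δλ = 728.38 / 109249.3 × 3600 = 24.002″.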